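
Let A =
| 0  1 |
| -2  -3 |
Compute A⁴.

tr A = -3 and det A = 2, so the characteristic polynomial is λ² − (-3)λ + (2) with roots -2 and -1.
Eigenvectors give P = [[1, -1], [-2, 1]] with P⁻¹ = [[-1, -1], [-2, -1]], and A = P·diag(-2, -1)·P⁻¹.
Then A⁴ = P·diag(16, 1)·P⁻¹ = [[16, -1], [-32, 1]] · [[-1, -1], [-2, -1]] = [[-14, -15], [30, 31]].

[[-14, -15], [30, 31]]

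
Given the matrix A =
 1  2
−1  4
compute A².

[[−1, 10], [−5, 14]]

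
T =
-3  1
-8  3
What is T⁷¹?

T² = I (check: tr T = 0 and det T = -1), so T⁷¹ = T since 71 is odd.

[[-3, 1], [-8, 3]]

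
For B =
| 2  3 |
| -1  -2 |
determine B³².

B² = I (check: tr B = 0 and det B = -1), so B³² = I since 32 is even.

[[1, 0], [0, 1]]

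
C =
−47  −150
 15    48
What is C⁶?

[[−5921, −19950], [1995, 6714]]

tr C = 1 and det C = −6, so the characteristic polynomial is λ² − (1)λ + (−6) with roots 3 and −2.
Eigenvectors give P = [[3, 10], [−1, −3]] with P⁻¹ = [[−3, −10], [1, 3]], and C = P·diag(3, −2)·P⁻¹.
Then C⁶ = P·diag(729, 64)·P⁻¹ = [[2187, 640], [−729, −192]] · [[−3, −10], [1, 3]] = [[−5921, −19950], [1995, 6714]].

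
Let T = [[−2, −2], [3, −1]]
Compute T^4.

[[−50, −42], [63, −29]]

T^2 = [[−2, 6], [−9, −5]]
T^3 = [[22, −2], [3, 23]]
T^4 = [[−50, −42], [63, −29]]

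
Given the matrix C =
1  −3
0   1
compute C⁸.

C = I + N where N = [[0, −3], [0, 0]] is strictly upper-triangular, so N² = 0.
(I + N)⁸ = I + 8·N = [[1, −24], [0, 1]].

[[1, −24], [0, 1]]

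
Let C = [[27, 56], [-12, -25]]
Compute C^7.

tr C = 2 and det C = -3, so the characteristic polynomial is λ² − (2)λ + (-3) with roots 3 and -1.
Eigenvectors give P = [[7, -2], [-3, 1]] with P⁻¹ = [[1, 2], [3, 7]], and C = P·diag(3, -1)·P⁻¹.
Then C^7 = P·diag(2187, -1)·P⁻¹ = [[15309, 2], [-6561, -1]] · [[1, 2], [3, 7]] = [[15315, 30632], [-6564, -13129]].

[[15315, 30632], [-6564, -13129]]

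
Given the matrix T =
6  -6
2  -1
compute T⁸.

[[25476, -37830], [12610, -18659]]

tr T = 5 and det T = 6, so the characteristic polynomial is λ² − (5)λ + (6) with roots 3 and 2.
Eigenvectors give P = [[2, -3], [1, -2]] with P⁻¹ = [[2, -3], [1, -2]], and T = P·diag(3, 2)·P⁻¹.
Then T⁸ = P·diag(6561, 256)·P⁻¹ = [[13122, -768], [6561, -512]] · [[2, -3], [1, -2]] = [[25476, -37830], [12610, -18659]].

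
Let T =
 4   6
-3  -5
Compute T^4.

[[-14, -30], [15, 31]]

tr T = -1 and det T = -2, so the characteristic polynomial is λ² − (-1)λ + (-2) with roots 1 and -2.
Eigenvectors give P = [[-2, -1], [1, 1]] with P⁻¹ = [[-1, -1], [1, 2]], and T = P·diag(1, -2)·P⁻¹.
Then T^4 = P·diag(1, 16)·P⁻¹ = [[-2, -16], [1, 16]] · [[-1, -1], [1, 2]] = [[-14, -30], [15, 31]].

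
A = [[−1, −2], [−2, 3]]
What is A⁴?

[[41, −72], [−72, 185]]

A² = [[5, −4], [−4, 13]]
A³ = [[3, −22], [−22, 47]]
A⁴ = [[41, −72], [−72, 185]]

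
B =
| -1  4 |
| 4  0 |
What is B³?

B² = [[17, -4], [-4, 16]]
B³ = [[-33, 68], [68, -16]]

[[-33, 68], [68, -16]]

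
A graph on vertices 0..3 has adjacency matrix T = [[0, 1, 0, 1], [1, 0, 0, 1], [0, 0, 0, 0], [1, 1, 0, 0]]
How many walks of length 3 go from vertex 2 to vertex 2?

0

The number of length-3 walks from vertex 2 to vertex 2 is entry (2,2) of T^3, where T is the adjacency matrix.
T^2 = [[2, 1, 0, 1], [1, 2, 0, 1], [0, 0, 0, 0], [1, 1, 0, 2]]
T^3 = [[2, 3, 0, 3], [3, 2, 0, 3], [0, 0, 0, 0], [3, 3, 0, 2]]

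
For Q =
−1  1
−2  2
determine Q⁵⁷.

Q² = Q (a projection; rank 1, trace 1), so Q⁵⁷ = Q.

[[−1, 1], [−2, 2]]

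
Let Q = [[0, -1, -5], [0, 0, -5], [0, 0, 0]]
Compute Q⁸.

Q is strictly triangular, hence nilpotent: Q³ = 0, so Q⁸ = 0.

[[0, 0, 0], [0, 0, 0], [0, 0, 0]]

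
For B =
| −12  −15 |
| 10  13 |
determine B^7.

[[−4758, −6945], [4630, 6817]]

tr B = 1 and det B = −6, so the characteristic polynomial is λ² − (1)λ + (−6) with roots 3 and −2.
Eigenvectors give P = [[−1, 3], [1, −2]] with P⁻¹ = [[2, 3], [1, 1]], and B = P·diag(3, −2)·P⁻¹.
Then B^7 = P·diag(2187, −128)·P⁻¹ = [[−2187, −384], [2187, 256]] · [[2, 3], [1, 1]] = [[−4758, −6945], [4630, 6817]].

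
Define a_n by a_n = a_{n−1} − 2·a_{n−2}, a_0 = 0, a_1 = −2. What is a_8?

With companion matrix B = [[1, −2], [1, 0]], [a_n, a_{n−1}]ᵀ = B·[a_{n−1}, a_{n−2}]ᵀ, so [a_8, a_7]ᵀ = B⁷·[a_1, a_0]ᵀ.
B⁷ = [[−3, −14], [7, −10]], giving [a_8, a_7]ᵀ = [[6], [−14]].

6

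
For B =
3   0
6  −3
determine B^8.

tr B = 0 and det B = −9, so the characteristic polynomial is λ² − (0)λ + (−9) with roots −3 and 3.
Eigenvectors give P = [[0, −1], [1, −1]] with P⁻¹ = [[−1, 1], [−1, 0]], and B = P·diag(−3, 3)·P⁻¹.
Then B^8 = P·diag(6561, 6561)·P⁻¹ = [[0, −6561], [6561, −6561]] · [[−1, 1], [−1, 0]] = [[6561, 0], [0, 6561]].

[[6561, 0], [0, 6561]]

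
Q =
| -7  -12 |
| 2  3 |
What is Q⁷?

[[-6559, -13116], [2186, 4371]]

tr Q = -4 and det Q = 3, so the characteristic polynomial is λ² − (-4)λ + (3) with roots -1 and -3.
Eigenvectors give P = [[-2, 3], [1, -1]] with P⁻¹ = [[1, 3], [1, 2]], and Q = P·diag(-1, -3)·P⁻¹.
Then Q⁷ = P·diag(-1, -2187)·P⁻¹ = [[2, -6561], [-1, 2187]] · [[1, 3], [1, 2]] = [[-6559, -13116], [2186, 4371]].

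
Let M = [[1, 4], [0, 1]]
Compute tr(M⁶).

M = I + N where N = [[0, 4], [0, 0]] is strictly upper-triangular, so N² = 0.
(I + N)⁶ = I + 6·N = [[1, 24], [0, 1]].

2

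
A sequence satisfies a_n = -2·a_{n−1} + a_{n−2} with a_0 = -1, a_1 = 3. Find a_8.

With companion matrix B = [[-2, 1], [1, 0]], [a_n, a_{n−1}]ᵀ = B·[a_{n−1}, a_{n−2}]ᵀ, so [a_8, a_7]ᵀ = B^7·[a_1, a_0]ᵀ.
B^7 = [[-408, 169], [169, -70]], giving [a_8, a_7]ᵀ = [[-1393], [577]].

-1393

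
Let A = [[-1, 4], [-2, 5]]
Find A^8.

tr A = 4 and det A = 3, so the characteristic polynomial is λ² − (4)λ + (3) with roots 1 and 3.
Eigenvectors give P = [[2, 1], [1, 1]] with P⁻¹ = [[1, -1], [-1, 2]], and A = P·diag(1, 3)·P⁻¹.
Then A^8 = P·diag(1, 6561)·P⁻¹ = [[2, 6561], [1, 6561]] · [[1, -1], [-1, 2]] = [[-6559, 13120], [-6560, 13121]].

[[-6559, 13120], [-6560, 13121]]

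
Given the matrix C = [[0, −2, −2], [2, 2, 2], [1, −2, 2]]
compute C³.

C² = [[−6, 0, −8], [6, −4, 4], [−2, −10, −2]]
C³ = [[−8, 28, −4], [−4, −28, −12], [−22, −12, −20]]

[[−8, 28, −4], [−4, −28, −12], [−22, −12, −20]]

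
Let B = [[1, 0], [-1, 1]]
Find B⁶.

[[1, 0], [-6, 1]]

B = I + N where N = [[0, 0], [-1, 0]] is strictly lower-triangular, so N² = 0.
(I + N)⁶ = I + 6·N = [[1, 0], [-6, 1]].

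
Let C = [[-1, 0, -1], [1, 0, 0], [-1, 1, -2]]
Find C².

[[2, -1, 3], [-1, 0, -1], [4, -2, 5]]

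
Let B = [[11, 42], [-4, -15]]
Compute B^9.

[[118091, 413322], [-39364, -137775]]

tr B = -4 and det B = 3, so the characteristic polynomial is λ² − (-4)λ + (3) with roots -3 and -1.
Eigenvectors give P = [[3, -7], [-1, 2]] with P⁻¹ = [[-2, -7], [-1, -3]], and B = P·diag(-3, -1)·P⁻¹.
Then B^9 = P·diag(-19683, -1)·P⁻¹ = [[-59049, 7], [19683, -2]] · [[-2, -7], [-1, -3]] = [[118091, 413322], [-39364, -137775]].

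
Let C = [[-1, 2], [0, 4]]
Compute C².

[[1, 6], [0, 16]]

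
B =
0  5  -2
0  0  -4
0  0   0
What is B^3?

B is strictly triangular, hence nilpotent: B^3 = 0, so B^3 = 0.

[[0, 0, 0], [0, 0, 0], [0, 0, 0]]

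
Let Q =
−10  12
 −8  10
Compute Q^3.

tr Q = 0 and det Q = −4, so the characteristic polynomial is λ² − (0)λ + (−4) with roots −2 and 2.
Eigenvectors give P = [[3, −1], [2, −1]] with P⁻¹ = [[1, −1], [2, −3]], and Q = P·diag(−2, 2)·P⁻¹.
Then Q^3 = P·diag(−8, 8)·P⁻¹ = [[−24, −8], [−16, −8]] · [[1, −1], [2, −3]] = [[−40, 48], [−32, 40]].

[[−40, 48], [−32, 40]]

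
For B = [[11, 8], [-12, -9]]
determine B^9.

[[59051, 39368], [-59052, -39369]]

tr B = 2 and det B = -3, so the characteristic polynomial is λ² − (2)λ + (-3) with roots 3 and -1.
Eigenvectors give P = [[1, -2], [-1, 3]] with P⁻¹ = [[3, 2], [1, 1]], and B = P·diag(3, -1)·P⁻¹.
Then B^9 = P·diag(19683, -1)·P⁻¹ = [[19683, 2], [-19683, -3]] · [[3, 2], [1, 1]] = [[59051, 39368], [-59052, -39369]].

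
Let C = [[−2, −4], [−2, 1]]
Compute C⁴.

[[152, 84], [42, 89]]

C² = [[12, 4], [2, 9]]
C³ = [[−32, −44], [−22, 1]]
C⁴ = [[152, 84], [42, 89]]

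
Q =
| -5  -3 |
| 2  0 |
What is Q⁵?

[[-665, -633], [422, 390]]

tr Q = -5 and det Q = 6, so the characteristic polynomial is λ² − (-5)λ + (6) with roots -2 and -3.
Eigenvectors give P = [[1, 3], [-1, -2]] with P⁻¹ = [[-2, -3], [1, 1]], and Q = P·diag(-2, -3)·P⁻¹.
Then Q⁵ = P·diag(-32, -243)·P⁻¹ = [[-32, -729], [32, 486]] · [[-2, -3], [1, 1]] = [[-665, -633], [422, 390]].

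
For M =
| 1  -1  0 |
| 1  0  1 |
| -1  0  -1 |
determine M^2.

[[0, -1, -1], [0, -1, -1], [0, 1, 1]]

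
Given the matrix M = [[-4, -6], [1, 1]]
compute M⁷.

tr M = -3 and det M = 2, so the characteristic polynomial is λ² − (-3)λ + (2) with roots -2 and -1.
Eigenvectors give P = [[3, -2], [-1, 1]] with P⁻¹ = [[1, 2], [1, 3]], and M = P·diag(-2, -1)·P⁻¹.
Then M⁷ = P·diag(-128, -1)·P⁻¹ = [[-384, 2], [128, -1]] · [[1, 2], [1, 3]] = [[-382, -762], [127, 253]].

[[-382, -762], [127, 253]]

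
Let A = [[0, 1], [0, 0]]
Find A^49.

[[0, 0], [0, 0]]

A is strictly triangular, hence nilpotent: A^2 = 0, so A^49 = 0.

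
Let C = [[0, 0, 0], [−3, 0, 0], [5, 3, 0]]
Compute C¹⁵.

C is strictly triangular, hence nilpotent: C³ = 0, so C¹⁵ = 0.

[[0, 0, 0], [0, 0, 0], [0, 0, 0]]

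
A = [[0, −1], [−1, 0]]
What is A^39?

A² = I (check: tr A = 0 and det A = −1), so A^39 = A since 39 is odd.

[[0, −1], [−1, 0]]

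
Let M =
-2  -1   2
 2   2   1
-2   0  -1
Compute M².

[[-2, 0, -7], [-2, 2, 5], [6, 2, -3]]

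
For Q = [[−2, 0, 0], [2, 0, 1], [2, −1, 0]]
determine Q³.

Q² = [[4, 0, 0], [−2, −1, 0], [−6, 0, −1]]
Q³ = [[−8, 0, 0], [2, 0, −1], [10, 1, 0]]

[[−8, 0, 0], [2, 0, −1], [10, 1, 0]]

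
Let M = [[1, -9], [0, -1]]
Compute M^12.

M² = I (check: tr M = 0 and det M = -1), so M^12 = I since 12 is even.

[[1, 0], [0, 1]]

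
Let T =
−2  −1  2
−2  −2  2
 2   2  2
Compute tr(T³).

−68

T² = [[10, 8, −2], [12, 10, −4], [−4, −2, 12]]
T³ = [[−40, −30, 32], [−52, −40, 36], [36, 32, 12]]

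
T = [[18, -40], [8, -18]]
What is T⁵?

[[288, -640], [128, -288]]

tr T = 0 and det T = -4, so the characteristic polynomial is λ² − (0)λ + (-4) with roots 2 and -2.
Eigenvectors give P = [[5, 2], [2, 1]] with P⁻¹ = [[1, -2], [-2, 5]], and T = P·diag(2, -2)·P⁻¹.
Then T⁵ = P·diag(32, -32)·P⁻¹ = [[160, -64], [64, -32]] · [[1, -2], [-2, 5]] = [[288, -640], [128, -288]].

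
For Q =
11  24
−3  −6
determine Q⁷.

[[18659, 49416], [−6177, −16344]]

tr Q = 5 and det Q = 6, so the characteristic polynomial is λ² − (5)λ + (6) with roots 3 and 2.
Eigenvectors give P = [[−3, −8], [1, 3]] with P⁻¹ = [[−3, −8], [1, 3]], and Q = P·diag(3, 2)·P⁻¹.
Then Q⁷ = P·diag(2187, 128)·P⁻¹ = [[−6561, −1024], [2187, 384]] · [[−3, −8], [1, 3]] = [[18659, 49416], [−6177, −16344]].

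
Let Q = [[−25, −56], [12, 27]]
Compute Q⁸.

[[−39359, −91840], [19680, 45921]]

tr Q = 2 and det Q = −3, so the characteristic polynomial is λ² − (2)λ + (−3) with roots −1 and 3.
Eigenvectors give P = [[−7, −2], [3, 1]] with P⁻¹ = [[−1, −2], [3, 7]], and Q = P·diag(−1, 3)·P⁻¹.
Then Q⁸ = P·diag(1, 6561)·P⁻¹ = [[−7, −13122], [3, 6561]] · [[−1, −2], [3, 7]] = [[−39359, −91840], [19680, 45921]].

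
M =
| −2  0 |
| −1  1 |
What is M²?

[[4, 0], [1, 1]]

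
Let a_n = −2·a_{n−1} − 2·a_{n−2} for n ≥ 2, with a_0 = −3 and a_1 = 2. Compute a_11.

−128

With companion matrix T = [[−2, −2], [1, 0]], [a_n, a_{n−1}]ᵀ = T·[a_{n−1}, a_{n−2}]ᵀ, so [a_11, a_10]ᵀ = T^10·[a_1, a_0]ᵀ.
T^10 = [[32, 64], [−32, −32]], giving [a_11, a_10]ᵀ = [[−128], [32]].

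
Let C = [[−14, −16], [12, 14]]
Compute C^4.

tr C = 0 and det C = −4, so the characteristic polynomial is λ² − (0)λ + (−4) with roots 2 and −2.
Eigenvectors give P = [[−1, 4], [1, −3]] with P⁻¹ = [[3, 4], [1, 1]], and C = P·diag(2, −2)·P⁻¹.
Then C^4 = P·diag(16, 16)·P⁻¹ = [[−16, 64], [16, −48]] · [[3, 4], [1, 1]] = [[16, 0], [0, 16]].

[[16, 0], [0, 16]]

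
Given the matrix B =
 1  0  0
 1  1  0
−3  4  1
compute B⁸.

[[1, 0, 0], [8, 1, 0], [88, 32, 1]]

B = I + N where N = [[0, 0, 0], [1, 0, 0], [−3, 4, 0]] is strictly lower-triangular, so N³ = 0.
(I + N)⁸ = I + 8·N + 28·N² = [[1, 0, 0], [8, 1, 0], [88, 32, 1]].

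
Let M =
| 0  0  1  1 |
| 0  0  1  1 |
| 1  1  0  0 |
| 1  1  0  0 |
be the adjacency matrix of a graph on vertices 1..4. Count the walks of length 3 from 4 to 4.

The number of length-3 walks from vertex 4 to vertex 4 is entry (4,4) of M³, where M is the adjacency matrix.
M² = [[2, 2, 0, 0], [2, 2, 0, 0], [0, 0, 2, 2], [0, 0, 2, 2]]
M³ = [[0, 0, 4, 4], [0, 0, 4, 4], [4, 4, 0, 0], [4, 4, 0, 0]]

0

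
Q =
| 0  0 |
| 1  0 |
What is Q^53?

[[0, 0], [0, 0]]

Q is strictly triangular, hence nilpotent: Q^2 = 0, so Q^53 = 0.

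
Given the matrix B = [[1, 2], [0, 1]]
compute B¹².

B = I + N where N = [[0, 2], [0, 0]] is strictly upper-triangular, so N² = 0.
(I + N)¹² = I + 12·N = [[1, 24], [0, 1]].

[[1, 24], [0, 1]]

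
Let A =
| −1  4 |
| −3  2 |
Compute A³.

A² = [[−11, 4], [−3, −8]]
A³ = [[−1, −36], [27, −28]]

[[−1, −36], [27, −28]]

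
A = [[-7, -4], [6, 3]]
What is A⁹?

[[-59047, -39364], [59046, 39363]]

tr A = -4 and det A = 3, so the characteristic polynomial is λ² − (-4)λ + (3) with roots -1 and -3.
Eigenvectors give P = [[-2, 1], [3, -1]] with P⁻¹ = [[1, 1], [3, 2]], and A = P·diag(-1, -3)·P⁻¹.
Then A⁹ = P·diag(-1, -19683)·P⁻¹ = [[2, -19683], [-3, 19683]] · [[1, 1], [3, 2]] = [[-59047, -39364], [59046, 39363]].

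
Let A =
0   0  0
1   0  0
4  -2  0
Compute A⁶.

A is strictly triangular, hence nilpotent: A³ = 0, so A⁶ = 0.

[[0, 0, 0], [0, 0, 0], [0, 0, 0]]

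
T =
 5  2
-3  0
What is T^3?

[[65, 38], [-57, -30]]

tr T = 5 and det T = 6, so the characteristic polynomial is λ² − (5)λ + (6) with roots 2 and 3.
Eigenvectors give P = [[-2, -1], [3, 1]] with P⁻¹ = [[1, 1], [-3, -2]], and T = P·diag(2, 3)·P⁻¹.
Then T^3 = P·diag(8, 27)·P⁻¹ = [[-16, -27], [24, 27]] · [[1, 1], [-3, -2]] = [[65, 38], [-57, -30]].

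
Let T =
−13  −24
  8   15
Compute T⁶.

[[−2183, −4368], [1456, 2913]]

tr T = 2 and det T = −3, so the characteristic polynomial is λ² − (2)λ + (−3) with roots −1 and 3.
Eigenvectors give P = [[−2, −3], [1, 2]] with P⁻¹ = [[−2, −3], [1, 2]], and T = P·diag(−1, 3)·P⁻¹.
Then T⁶ = P·diag(1, 729)·P⁻¹ = [[−2, −2187], [1, 1458]] · [[−2, −3], [1, 2]] = [[−2183, −4368], [1456, 2913]].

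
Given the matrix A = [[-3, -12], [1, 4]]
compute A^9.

A² = A (a projection; rank 1, trace 1), so A^9 = A.

[[-3, -12], [1, 4]]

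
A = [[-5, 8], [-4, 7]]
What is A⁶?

tr A = 2 and det A = -3, so the characteristic polynomial is λ² − (2)λ + (-3) with roots 3 and -1.
Eigenvectors give P = [[1, 2], [1, 1]] with P⁻¹ = [[-1, 2], [1, -1]], and A = P·diag(3, -1)·P⁻¹.
Then A⁶ = P·diag(729, 1)·P⁻¹ = [[729, 2], [729, 1]] · [[-1, 2], [1, -1]] = [[-727, 1456], [-728, 1457]].

[[-727, 1456], [-728, 1457]]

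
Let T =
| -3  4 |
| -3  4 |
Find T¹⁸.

T² = T (a projection; rank 1, trace 1), so T¹⁸ = T.

[[-3, 4], [-3, 4]]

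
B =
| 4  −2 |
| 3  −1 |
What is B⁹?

[[1534, −1022], [1533, −1021]]

tr B = 3 and det B = 2, so the characteristic polynomial is λ² − (3)λ + (2) with roots 2 and 1.
Eigenvectors give P = [[1, −2], [1, −3]] with P⁻¹ = [[3, −2], [1, −1]], and B = P·diag(2, 1)·P⁻¹.
Then B⁹ = P·diag(512, 1)·P⁻¹ = [[512, −2], [512, −3]] · [[3, −2], [1, −1]] = [[1534, −1022], [1533, −1021]].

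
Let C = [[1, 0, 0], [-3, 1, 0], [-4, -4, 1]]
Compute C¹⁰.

C = I + N where N = [[0, 0, 0], [-3, 0, 0], [-4, -4, 0]] is strictly lower-triangular, so N³ = 0.
(I + N)¹⁰ = I + 10·N + 45·N² = [[1, 0, 0], [-30, 1, 0], [500, -40, 1]].

[[1, 0, 0], [-30, 1, 0], [500, -40, 1]]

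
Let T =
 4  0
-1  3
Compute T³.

T² = [[16, 0], [-7, 9]]
T³ = [[64, 0], [-37, 27]]

[[64, 0], [-37, 27]]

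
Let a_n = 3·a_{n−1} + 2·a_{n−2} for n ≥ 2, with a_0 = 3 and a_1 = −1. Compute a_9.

With companion matrix A = [[3, 2], [1, 0]], [a_n, a_{n−1}]ᵀ = A·[a_{n−1}, a_{n−2}]ᵀ, so [a_9, a_8]ᵀ = A⁸·[a_1, a_0]ᵀ.
A⁸ = [[22363, 12558], [6279, 3526]], giving [a_9, a_8]ᵀ = [[15311], [4299]].

15311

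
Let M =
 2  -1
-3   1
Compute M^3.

M^2 = [[7, -3], [-9, 4]]
M^3 = [[23, -10], [-30, 13]]

[[23, -10], [-30, 13]]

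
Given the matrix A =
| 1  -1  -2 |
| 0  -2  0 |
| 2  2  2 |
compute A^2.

[[-3, -3, -6], [0, 4, 0], [6, -2, 0]]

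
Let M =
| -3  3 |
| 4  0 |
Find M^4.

[[549, -297], [-396, 252]]

M^2 = [[21, -9], [-12, 12]]
M^3 = [[-99, 63], [84, -36]]
M^4 = [[549, -297], [-396, 252]]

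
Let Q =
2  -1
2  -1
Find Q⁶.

Q² = Q (a projection; rank 1, trace 1), so Q⁶ = Q.

[[2, -1], [2, -1]]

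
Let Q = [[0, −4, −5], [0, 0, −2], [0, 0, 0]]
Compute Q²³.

[[0, 0, 0], [0, 0, 0], [0, 0, 0]]

Q is strictly triangular, hence nilpotent: Q³ = 0, so Q²³ = 0.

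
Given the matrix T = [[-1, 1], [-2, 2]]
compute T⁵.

[[-1, 1], [-2, 2]]

T² = T (a projection; rank 1, trace 1), so T⁵ = T.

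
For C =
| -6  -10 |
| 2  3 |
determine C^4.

tr C = -3 and det C = 2, so the characteristic polynomial is λ² − (-3)λ + (2) with roots -1 and -2.
Eigenvectors give P = [[-2, 5], [1, -2]] with P⁻¹ = [[2, 5], [1, 2]], and C = P·diag(-1, -2)·P⁻¹.
Then C^4 = P·diag(1, 16)·P⁻¹ = [[-2, 80], [1, -32]] · [[2, 5], [1, 2]] = [[76, 150], [-30, -59]].

[[76, 150], [-30, -59]]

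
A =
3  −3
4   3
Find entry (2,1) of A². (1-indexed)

24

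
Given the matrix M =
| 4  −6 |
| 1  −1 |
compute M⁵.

tr M = 3 and det M = 2, so the characteristic polynomial is λ² − (3)λ + (2) with roots 2 and 1.
Eigenvectors give P = [[3, −2], [1, −1]] with P⁻¹ = [[1, −2], [1, −3]], and M = P·diag(2, 1)·P⁻¹.
Then M⁵ = P·diag(32, 1)·P⁻¹ = [[96, −2], [32, −1]] · [[1, −2], [1, −3]] = [[94, −186], [31, −61]].

[[94, −186], [31, −61]]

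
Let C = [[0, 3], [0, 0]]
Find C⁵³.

[[0, 0], [0, 0]]

C is strictly triangular, hence nilpotent: C² = 0, so C⁵³ = 0.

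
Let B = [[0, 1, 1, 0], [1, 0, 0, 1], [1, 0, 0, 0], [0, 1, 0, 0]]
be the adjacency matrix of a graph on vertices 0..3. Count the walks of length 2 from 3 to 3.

1

The number of length-2 walks from vertex 3 to vertex 3 is entry (3,3) of B², where B is the adjacency matrix.
B² = [[2, 0, 0, 1], [0, 2, 1, 0], [0, 1, 1, 0], [1, 0, 0, 1]]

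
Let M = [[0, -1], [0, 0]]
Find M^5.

M is strictly triangular, hence nilpotent: M^2 = 0, so M^5 = 0.

[[0, 0], [0, 0]]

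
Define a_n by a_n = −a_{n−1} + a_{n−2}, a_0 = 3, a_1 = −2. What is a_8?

With companion matrix M = [[−1, 1], [1, 0]], [a_n, a_{n−1}]ᵀ = M·[a_{n−1}, a_{n−2}]ᵀ, so [a_8, a_7]ᵀ = M^7·[a_1, a_0]ᵀ.
M^7 = [[−21, 13], [13, −8]], giving [a_8, a_7]ᵀ = [[81], [−50]].

81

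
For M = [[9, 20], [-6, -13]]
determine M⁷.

[[10929, 21860], [-6558, -13117]]

tr M = -4 and det M = 3, so the characteristic polynomial is λ² − (-4)λ + (3) with roots -3 and -1.
Eigenvectors give P = [[-5, -2], [3, 1]] with P⁻¹ = [[1, 2], [-3, -5]], and M = P·diag(-3, -1)·P⁻¹.
Then M⁷ = P·diag(-2187, -1)·P⁻¹ = [[10935, 2], [-6561, -1]] · [[1, 2], [-3, -5]] = [[10929, 21860], [-6558, -13117]].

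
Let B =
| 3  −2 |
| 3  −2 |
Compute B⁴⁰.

B² = B (a projection; rank 1, trace 1), so B⁴⁰ = B.

[[3, −2], [3, −2]]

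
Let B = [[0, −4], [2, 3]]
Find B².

[[−8, −12], [6, 1]]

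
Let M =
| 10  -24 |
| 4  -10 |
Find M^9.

tr M = 0 and det M = -4, so the characteristic polynomial is λ² − (0)λ + (-4) with roots 2 and -2.
Eigenvectors give P = [[-3, 2], [-1, 1]] with P⁻¹ = [[-1, 2], [-1, 3]], and M = P·diag(2, -2)·P⁻¹.
Then M^9 = P·diag(512, -512)·P⁻¹ = [[-1536, -1024], [-512, -512]] · [[-1, 2], [-1, 3]] = [[2560, -6144], [1024, -2560]].

[[2560, -6144], [1024, -2560]]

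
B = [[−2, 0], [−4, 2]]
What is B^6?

tr B = 0 and det B = −4, so the characteristic polynomial is λ² − (0)λ + (−4) with roots 2 and −2.
Eigenvectors give P = [[0, 1], [−1, 1]] with P⁻¹ = [[1, −1], [1, 0]], and B = P·diag(2, −2)·P⁻¹.
Then B^6 = P·diag(64, 64)·P⁻¹ = [[0, 64], [−64, 64]] · [[1, −1], [1, 0]] = [[64, 0], [0, 64]].

[[64, 0], [0, 64]]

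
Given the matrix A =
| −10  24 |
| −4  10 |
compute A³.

tr A = 0 and det A = −4, so the characteristic polynomial is λ² − (0)λ + (−4) with roots −2 and 2.
Eigenvectors give P = [[3, −2], [1, −1]] with P⁻¹ = [[1, −2], [1, −3]], and A = P·diag(−2, 2)·P⁻¹.
Then A³ = P·diag(−8, 8)·P⁻¹ = [[−24, −16], [−8, −8]] · [[1, −2], [1, −3]] = [[−40, 96], [−16, 40]].

[[−40, 96], [−16, 40]]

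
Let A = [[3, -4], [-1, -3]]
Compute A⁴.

[[169, 0], [0, 169]]

A² = [[13, 0], [0, 13]]
A³ = [[39, -52], [-13, -39]]
A⁴ = [[169, 0], [0, 169]]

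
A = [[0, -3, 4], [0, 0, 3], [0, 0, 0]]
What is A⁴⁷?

[[0, 0, 0], [0, 0, 0], [0, 0, 0]]

A is strictly triangular, hence nilpotent: A³ = 0, so A⁴⁷ = 0.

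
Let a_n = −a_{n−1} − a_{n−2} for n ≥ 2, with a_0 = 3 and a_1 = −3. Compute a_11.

With companion matrix M = [[−1, −1], [1, 0]], [a_n, a_{n−1}]ᵀ = M·[a_{n−1}, a_{n−2}]ᵀ, so [a_11, a_10]ᵀ = M^10·[a_1, a_0]ᵀ.
M^10 = [[−1, −1], [1, 0]], giving [a_11, a_10]ᵀ = [[0], [−3]].

0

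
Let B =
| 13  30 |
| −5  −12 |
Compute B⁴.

tr B = 1 and det B = −6, so the characteristic polynomial is λ² − (1)λ + (−6) with roots 3 and −2.
Eigenvectors give P = [[−3, −2], [1, 1]] with P⁻¹ = [[−1, −2], [1, 3]], and B = P·diag(3, −2)·P⁻¹.
Then B⁴ = P·diag(81, 16)·P⁻¹ = [[−243, −32], [81, 16]] · [[−1, −2], [1, 3]] = [[211, 390], [−65, −114]].

[[211, 390], [−65, −114]]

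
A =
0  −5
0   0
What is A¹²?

A is strictly triangular, hence nilpotent: A² = 0, so A¹² = 0.

[[0, 0], [0, 0]]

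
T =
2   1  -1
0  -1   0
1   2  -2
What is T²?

[[3, -1, 0], [0, 1, 0], [0, -5, 3]]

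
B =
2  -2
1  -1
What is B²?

B² = B (a projection; rank 1, trace 1), so B² = B.

[[2, -2], [1, -1]]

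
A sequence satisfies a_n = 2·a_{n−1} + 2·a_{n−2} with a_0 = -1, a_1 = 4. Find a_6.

392

With companion matrix M = [[2, 2], [1, 0]], [a_n, a_{n−1}]ᵀ = M·[a_{n−1}, a_{n−2}]ᵀ, so [a_6, a_5]ᵀ = M⁵·[a_1, a_0]ᵀ.
M⁵ = [[120, 88], [44, 32]], giving [a_6, a_5]ᵀ = [[392], [144]].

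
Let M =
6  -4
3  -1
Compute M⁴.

[[276, -260], [195, -179]]

tr M = 5 and det M = 6, so the characteristic polynomial is λ² − (5)λ + (6) with roots 3 and 2.
Eigenvectors give P = [[4, 1], [3, 1]] with P⁻¹ = [[1, -1], [-3, 4]], and M = P·diag(3, 2)·P⁻¹.
Then M⁴ = P·diag(81, 16)·P⁻¹ = [[324, 16], [243, 16]] · [[1, -1], [-3, 4]] = [[276, -260], [195, -179]].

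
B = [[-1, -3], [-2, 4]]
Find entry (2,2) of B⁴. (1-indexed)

538

B² = [[7, -9], [-6, 22]]
B³ = [[11, -57], [-38, 106]]
B⁴ = [[103, -261], [-174, 538]]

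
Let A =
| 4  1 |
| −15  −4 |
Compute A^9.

A² = I (check: tr A = 0 and det A = −1), so A^9 = A since 9 is odd.

[[4, 1], [−15, −4]]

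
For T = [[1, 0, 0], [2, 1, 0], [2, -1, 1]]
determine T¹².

[[1, 0, 0], [24, 1, 0], [-108, -12, 1]]

T = I + N where N = [[0, 0, 0], [2, 0, 0], [2, -1, 0]] is strictly lower-triangular, so N³ = 0.
(I + N)¹² = I + 12·N + 66·N² = [[1, 0, 0], [24, 1, 0], [-108, -12, 1]].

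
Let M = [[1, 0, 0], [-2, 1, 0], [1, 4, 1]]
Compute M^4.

[[1, 0, 0], [-8, 1, 0], [-44, 16, 1]]

M = I + N where N = [[0, 0, 0], [-2, 0, 0], [1, 4, 0]] is strictly lower-triangular, so N^3 = 0.
(I + N)^4 = I + 4·N + 6·N^2 = [[1, 0, 0], [-8, 1, 0], [-44, 16, 1]].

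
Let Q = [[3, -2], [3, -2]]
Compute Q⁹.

Q² = Q (a projection; rank 1, trace 1), so Q⁹ = Q.

[[3, -2], [3, -2]]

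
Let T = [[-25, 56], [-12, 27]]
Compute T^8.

tr T = 2 and det T = -3, so the characteristic polynomial is λ² − (2)λ + (-3) with roots 3 and -1.
Eigenvectors give P = [[2, 7], [1, 3]] with P⁻¹ = [[-3, 7], [1, -2]], and T = P·diag(3, -1)·P⁻¹.
Then T^8 = P·diag(6561, 1)·P⁻¹ = [[13122, 7], [6561, 3]] · [[-3, 7], [1, -2]] = [[-39359, 91840], [-19680, 45921]].

[[-39359, 91840], [-19680, 45921]]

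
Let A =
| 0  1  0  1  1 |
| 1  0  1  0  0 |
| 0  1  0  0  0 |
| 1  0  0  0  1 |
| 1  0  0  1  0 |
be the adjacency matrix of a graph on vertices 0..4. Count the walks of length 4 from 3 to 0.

6

The number of length-4 walks from vertex 3 to vertex 0 is entry (3,0) of A^4, where A is the adjacency matrix.
A^2 = [[3, 0, 1, 1, 1], [0, 2, 0, 1, 1], [1, 0, 1, 0, 0], [1, 1, 0, 2, 1], [1, 1, 0, 1, 2]]
A^3 = [[2, 4, 0, 4, 4], [4, 0, 2, 1, 1], [0, 2, 0, 1, 1], [4, 1, 1, 2, 3], [4, 1, 1, 3, 2]]
A^4 = [[12, 2, 4, 6, 6], [2, 6, 0, 5, 5], [4, 0, 2, 1, 1], [6, 5, 1, 7, 6], [6, 5, 1, 6, 7]]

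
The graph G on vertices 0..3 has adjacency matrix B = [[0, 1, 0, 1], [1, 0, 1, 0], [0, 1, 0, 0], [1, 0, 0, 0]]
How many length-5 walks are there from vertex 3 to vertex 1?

The number of length-5 walks from vertex 3 to vertex 1 is entry (3,1) of B⁵, where B is the adjacency matrix.
B² = [[2, 0, 1, 0], [0, 2, 0, 1], [1, 0, 1, 0], [0, 1, 0, 1]]
B³ = [[0, 3, 0, 2], [3, 0, 2, 0], [0, 2, 0, 1], [2, 0, 1, 0]]
B⁴ = [[5, 0, 3, 0], [0, 5, 0, 3], [3, 0, 2, 0], [0, 3, 0, 2]]
B⁵ = [[0, 8, 0, 5], [8, 0, 5, 0], [0, 5, 0, 3], [5, 0, 3, 0]]

0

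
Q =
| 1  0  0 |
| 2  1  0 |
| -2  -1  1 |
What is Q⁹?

Q = I + N where N = [[0, 0, 0], [2, 0, 0], [-2, -1, 0]] is strictly lower-triangular, so N³ = 0.
(I + N)⁹ = I + 9·N + 36·N² = [[1, 0, 0], [18, 1, 0], [-90, -9, 1]].

[[1, 0, 0], [18, 1, 0], [-90, -9, 1]]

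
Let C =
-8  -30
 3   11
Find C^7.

tr C = 3 and det C = 2, so the characteristic polynomial is λ² − (3)λ + (2) with roots 1 and 2.
Eigenvectors give P = [[10, -3], [-3, 1]] with P⁻¹ = [[1, 3], [3, 10]], and C = P·diag(1, 2)·P⁻¹.
Then C^7 = P·diag(1, 128)·P⁻¹ = [[10, -384], [-3, 128]] · [[1, 3], [3, 10]] = [[-1142, -3810], [381, 1271]].

[[-1142, -3810], [381, 1271]]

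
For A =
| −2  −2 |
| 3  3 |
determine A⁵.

A² = A (a projection; rank 1, trace 1), so A⁵ = A.

[[−2, −2], [3, 3]]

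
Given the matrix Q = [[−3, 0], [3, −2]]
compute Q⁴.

[[81, 0], [−195, 16]]

Q² = [[9, 0], [−15, 4]]
Q³ = [[−27, 0], [57, −8]]
Q⁴ = [[81, 0], [−195, 16]]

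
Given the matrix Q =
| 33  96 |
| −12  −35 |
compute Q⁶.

tr Q = −2 and det Q = −3, so the characteristic polynomial is λ² − (−2)λ + (−3) with roots −3 and 1.
Eigenvectors give P = [[−8, −3], [3, 1]] with P⁻¹ = [[1, 3], [−3, −8]], and Q = P·diag(−3, 1)·P⁻¹.
Then Q⁶ = P·diag(729, 1)·P⁻¹ = [[−5832, −3], [2187, 1]] · [[1, 3], [−3, −8]] = [[−5823, −17472], [2184, 6553]].

[[−5823, −17472], [2184, 6553]]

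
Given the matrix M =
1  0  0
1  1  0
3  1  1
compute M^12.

[[1, 0, 0], [12, 1, 0], [102, 12, 1]]

M = I + N where N = [[0, 0, 0], [1, 0, 0], [3, 1, 0]] is strictly lower-triangular, so N^3 = 0.
(I + N)^12 = I + 12·N + 66·N^2 = [[1, 0, 0], [12, 1, 0], [102, 12, 1]].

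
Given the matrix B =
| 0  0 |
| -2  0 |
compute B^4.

B is strictly triangular, hence nilpotent: B^2 = 0, so B^4 = 0.

[[0, 0], [0, 0]]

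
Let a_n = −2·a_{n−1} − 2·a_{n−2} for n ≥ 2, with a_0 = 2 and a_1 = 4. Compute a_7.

With companion matrix Q = [[−2, −2], [1, 0]], [a_n, a_{n−1}]ᵀ = Q·[a_{n−1}, a_{n−2}]ᵀ, so [a_7, a_6]ᵀ = Q⁶·[a_1, a_0]ᵀ.
Q⁶ = [[−8, −16], [8, 8]], giving [a_7, a_6]ᵀ = [[−64], [48]].

−64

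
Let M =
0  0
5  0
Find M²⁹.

[[0, 0], [0, 0]]

M is strictly triangular, hence nilpotent: M² = 0, so M²⁹ = 0.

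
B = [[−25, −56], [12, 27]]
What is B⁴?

[[−479, −1120], [240, 561]]

tr B = 2 and det B = −3, so the characteristic polynomial is λ² − (2)λ + (−3) with roots 3 and −1.
Eigenvectors give P = [[−2, −7], [1, 3]] with P⁻¹ = [[3, 7], [−1, −2]], and B = P·diag(3, −1)·P⁻¹.
Then B⁴ = P·diag(81, 1)·P⁻¹ = [[−162, −7], [81, 3]] · [[3, 7], [−1, −2]] = [[−479, −1120], [240, 561]].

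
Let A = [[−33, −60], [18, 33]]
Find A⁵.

[[−2673, −4860], [1458, 2673]]

tr A = 0 and det A = −9, so the characteristic polynomial is λ² − (0)λ + (−9) with roots 3 and −3.
Eigenvectors give P = [[−5, −2], [3, 1]] with P⁻¹ = [[1, 2], [−3, −5]], and A = P·diag(3, −3)·P⁻¹.
Then A⁵ = P·diag(243, −243)·P⁻¹ = [[−1215, 486], [729, −243]] · [[1, 2], [−3, −5]] = [[−2673, −4860], [1458, 2673]].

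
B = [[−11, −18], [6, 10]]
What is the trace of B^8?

tr B = −1 and det B = −2, so the characteristic polynomial is λ² − (−1)λ + (−2) with roots −2 and 1.
Eigenvectors give P = [[−2, −3], [1, 2]] with P⁻¹ = [[−2, −3], [1, 2]], and B = P·diag(−2, 1)·P⁻¹.
Then B^8 = P·diag(256, 1)·P⁻¹ = [[−512, −3], [256, 2]] · [[−2, −3], [1, 2]] = [[1021, 1530], [−510, −764]].

257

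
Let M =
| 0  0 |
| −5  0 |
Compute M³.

[[0, 0], [0, 0]]

M is strictly triangular, hence nilpotent: M² = 0, so M³ = 0.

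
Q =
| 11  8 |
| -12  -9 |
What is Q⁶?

tr Q = 2 and det Q = -3, so the characteristic polynomial is λ² − (2)λ + (-3) with roots 3 and -1.
Eigenvectors give P = [[-1, -2], [1, 3]] with P⁻¹ = [[-3, -2], [1, 1]], and Q = P·diag(3, -1)·P⁻¹.
Then Q⁶ = P·diag(729, 1)·P⁻¹ = [[-729, -2], [729, 3]] · [[-3, -2], [1, 1]] = [[2185, 1456], [-2184, -1455]].

[[2185, 1456], [-2184, -1455]]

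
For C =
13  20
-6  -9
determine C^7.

tr C = 4 and det C = 3, so the characteristic polynomial is λ² − (4)λ + (3) with roots 3 and 1.
Eigenvectors give P = [[-2, -5], [1, 3]] with P⁻¹ = [[-3, -5], [1, 2]], and C = P·diag(3, 1)·P⁻¹.
Then C^7 = P·diag(2187, 1)·P⁻¹ = [[-4374, -5], [2187, 3]] · [[-3, -5], [1, 2]] = [[13117, 21860], [-6558, -10929]].

[[13117, 21860], [-6558, -10929]]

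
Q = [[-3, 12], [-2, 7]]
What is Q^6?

[[-1455, 4368], [-728, 2185]]

tr Q = 4 and det Q = 3, so the characteristic polynomial is λ² − (4)λ + (3) with roots 3 and 1.
Eigenvectors give P = [[-2, 3], [-1, 1]] with P⁻¹ = [[1, -3], [1, -2]], and Q = P·diag(3, 1)·P⁻¹.
Then Q^6 = P·diag(729, 1)·P⁻¹ = [[-1458, 3], [-729, 1]] · [[1, -3], [1, -2]] = [[-1455, 4368], [-728, 2185]].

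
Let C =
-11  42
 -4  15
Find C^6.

tr C = 4 and det C = 3, so the characteristic polynomial is λ² − (4)λ + (3) with roots 1 and 3.
Eigenvectors give P = [[7, 3], [2, 1]] with P⁻¹ = [[1, -3], [-2, 7]], and C = P·diag(1, 3)·P⁻¹.
Then C^6 = P·diag(1, 729)·P⁻¹ = [[7, 2187], [2, 729]] · [[1, -3], [-2, 7]] = [[-4367, 15288], [-1456, 5097]].

[[-4367, 15288], [-1456, 5097]]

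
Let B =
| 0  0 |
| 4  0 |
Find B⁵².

B is strictly triangular, hence nilpotent: B² = 0, so B⁵² = 0.

[[0, 0], [0, 0]]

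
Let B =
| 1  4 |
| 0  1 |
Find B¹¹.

B = I + N where N = [[0, 4], [0, 0]] is strictly upper-triangular, so N² = 0.
(I + N)¹¹ = I + 11·N = [[1, 44], [0, 1]].

[[1, 44], [0, 1]]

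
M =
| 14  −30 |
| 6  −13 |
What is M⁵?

[[164, −330], [66, −133]]

tr M = 1 and det M = −2, so the characteristic polynomial is λ² − (1)λ + (−2) with roots −1 and 2.
Eigenvectors give P = [[2, 5], [1, 2]] with P⁻¹ = [[−2, 5], [1, −2]], and M = P·diag(−1, 2)·P⁻¹.
Then M⁵ = P·diag(−1, 32)·P⁻¹ = [[−2, 160], [−1, 64]] · [[−2, 5], [1, −2]] = [[164, −330], [66, −133]].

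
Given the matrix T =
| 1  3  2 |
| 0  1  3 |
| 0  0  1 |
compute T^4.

[[1, 12, 62], [0, 1, 12], [0, 0, 1]]

T = I + N where N = [[0, 3, 2], [0, 0, 3], [0, 0, 0]] is strictly upper-triangular, so N^3 = 0.
(I + N)^4 = I + 4·N + 6·N^2 = [[1, 12, 62], [0, 1, 12], [0, 0, 1]].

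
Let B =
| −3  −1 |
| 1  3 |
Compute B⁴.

[[64, 0], [0, 64]]

B² = [[8, 0], [0, 8]]
B³ = [[−24, −8], [8, 24]]
B⁴ = [[64, 0], [0, 64]]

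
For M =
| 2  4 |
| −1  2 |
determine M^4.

M^2 = [[0, 16], [−4, 0]]
M^3 = [[−16, 32], [−8, −16]]
M^4 = [[−64, 0], [0, −64]]

[[−64, 0], [0, −64]]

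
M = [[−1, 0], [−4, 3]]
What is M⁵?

tr M = 2 and det M = −3, so the characteristic polynomial is λ² − (2)λ + (−3) with roots 3 and −1.
Eigenvectors give P = [[0, 1], [−1, 1]] with P⁻¹ = [[1, −1], [1, 0]], and M = P·diag(3, −1)·P⁻¹.
Then M⁵ = P·diag(243, −1)·P⁻¹ = [[0, −1], [−243, −1]] · [[1, −1], [1, 0]] = [[−1, 0], [−244, 243]].

[[−1, 0], [−244, 243]]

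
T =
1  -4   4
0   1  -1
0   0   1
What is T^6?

T = I + N where N = [[0, -4, 4], [0, 0, -1], [0, 0, 0]] is strictly upper-triangular, so N^3 = 0.
(I + N)^6 = I + 6·N + 15·N^2 = [[1, -24, 84], [0, 1, -6], [0, 0, 1]].

[[1, -24, 84], [0, 1, -6], [0, 0, 1]]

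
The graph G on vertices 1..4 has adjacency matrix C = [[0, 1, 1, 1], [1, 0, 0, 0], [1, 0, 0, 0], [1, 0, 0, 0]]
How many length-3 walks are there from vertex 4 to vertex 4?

0

The number of length-3 walks from vertex 4 to vertex 4 is entry (4,4) of C³, where C is the adjacency matrix.
C² = [[3, 0, 0, 0], [0, 1, 1, 1], [0, 1, 1, 1], [0, 1, 1, 1]]
C³ = [[0, 3, 3, 3], [3, 0, 0, 0], [3, 0, 0, 0], [3, 0, 0, 0]]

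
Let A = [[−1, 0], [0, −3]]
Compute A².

[[1, 0], [0, 9]]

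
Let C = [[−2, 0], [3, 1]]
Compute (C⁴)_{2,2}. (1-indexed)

tr C = −1 and det C = −2, so the characteristic polynomial is λ² − (−1)λ + (−2) with roots −2 and 1.
Eigenvectors give P = [[−1, 0], [1, 1]] with P⁻¹ = [[−1, 0], [1, 1]], and C = P·diag(−2, 1)·P⁻¹.
Then C⁴ = P·diag(16, 1)·P⁻¹ = [[−16, 0], [16, 1]] · [[−1, 0], [1, 1]] = [[16, 0], [−15, 1]].

1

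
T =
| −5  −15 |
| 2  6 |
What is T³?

[[−5, −15], [2, 6]]

T² = T (a projection; rank 1, trace 1), so T³ = T.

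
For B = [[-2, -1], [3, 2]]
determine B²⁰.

B² = I (check: tr B = 0 and det B = -1), so B²⁰ = I since 20 is even.

[[1, 0], [0, 1]]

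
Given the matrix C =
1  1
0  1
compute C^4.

[[1, 4], [0, 1]]

C = I + N where N = [[0, 1], [0, 0]] is strictly upper-triangular, so N^2 = 0.
(I + N)^4 = I + 4·N = [[1, 4], [0, 1]].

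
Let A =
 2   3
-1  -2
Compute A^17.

[[2, 3], [-1, -2]]

A² = I (check: tr A = 0 and det A = -1), so A^17 = A since 17 is odd.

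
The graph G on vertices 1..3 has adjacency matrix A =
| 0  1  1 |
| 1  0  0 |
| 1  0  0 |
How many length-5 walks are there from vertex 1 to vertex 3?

The number of length-5 walks from vertex 1 to vertex 3 is entry (1,3) of A⁵, where A is the adjacency matrix.
A² = [[2, 0, 0], [0, 1, 1], [0, 1, 1]]
A³ = [[0, 2, 2], [2, 0, 0], [2, 0, 0]]
A⁴ = [[4, 0, 0], [0, 2, 2], [0, 2, 2]]
A⁵ = [[0, 4, 4], [4, 0, 0], [4, 0, 0]]

4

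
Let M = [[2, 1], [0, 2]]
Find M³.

[[8, 12], [0, 8]]

M² = [[4, 4], [0, 4]]
M³ = [[8, 12], [0, 8]]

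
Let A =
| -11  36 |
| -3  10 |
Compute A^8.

tr A = -1 and det A = -2, so the characteristic polynomial is λ² − (-1)λ + (-2) with roots -2 and 1.
Eigenvectors give P = [[-4, 3], [-1, 1]] with P⁻¹ = [[-1, 3], [-1, 4]], and A = P·diag(-2, 1)·P⁻¹.
Then A^8 = P·diag(256, 1)·P⁻¹ = [[-1024, 3], [-256, 1]] · [[-1, 3], [-1, 4]] = [[1021, -3060], [255, -764]].

[[1021, -3060], [255, -764]]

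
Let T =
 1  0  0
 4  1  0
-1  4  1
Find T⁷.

T = I + N where N = [[0, 0, 0], [4, 0, 0], [-1, 4, 0]] is strictly lower-triangular, so N³ = 0.
(I + N)⁷ = I + 7·N + 21·N² = [[1, 0, 0], [28, 1, 0], [329, 28, 1]].

[[1, 0, 0], [28, 1, 0], [329, 28, 1]]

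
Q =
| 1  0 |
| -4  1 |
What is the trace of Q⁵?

2

Q = I + N where N = [[0, 0], [-4, 0]] is strictly lower-triangular, so N² = 0.
(I + N)⁵ = I + 5·N = [[1, 0], [-20, 1]].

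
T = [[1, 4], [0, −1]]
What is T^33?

[[1, 4], [0, −1]]

T² = I (check: tr T = 0 and det T = −1), so T^33 = T since 33 is odd.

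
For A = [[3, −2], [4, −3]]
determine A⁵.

[[3, −2], [4, −3]]

A² = I (check: tr A = 0 and det A = −1), so A⁵ = A since 5 is odd.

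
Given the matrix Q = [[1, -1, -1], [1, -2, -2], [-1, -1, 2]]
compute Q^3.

[[4, -4, -7], [7, -10, -13], [-10, -5, 16]]

Q^2 = [[1, 2, -1], [1, 5, -1], [-4, 1, 7]]
Q^3 = [[4, -4, -7], [7, -10, -13], [-10, -5, 16]]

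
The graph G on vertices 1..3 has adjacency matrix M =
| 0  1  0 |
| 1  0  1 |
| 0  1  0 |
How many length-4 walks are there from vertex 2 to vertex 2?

4

The number of length-4 walks from vertex 2 to vertex 2 is entry (2,2) of M⁴, where M is the adjacency matrix.
M² = [[1, 0, 1], [0, 2, 0], [1, 0, 1]]
M³ = [[0, 2, 0], [2, 0, 2], [0, 2, 0]]
M⁴ = [[2, 0, 2], [0, 4, 0], [2, 0, 2]]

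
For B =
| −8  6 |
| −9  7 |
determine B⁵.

tr B = −1 and det B = −2, so the characteristic polynomial is λ² − (−1)λ + (−2) with roots −2 and 1.
Eigenvectors give P = [[1, 2], [1, 3]] with P⁻¹ = [[3, −2], [−1, 1]], and B = P·diag(−2, 1)·P⁻¹.
Then B⁵ = P·diag(−32, 1)·P⁻¹ = [[−32, 2], [−32, 3]] · [[3, −2], [−1, 1]] = [[−98, 66], [−99, 67]].

[[−98, 66], [−99, 67]]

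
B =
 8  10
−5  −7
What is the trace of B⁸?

6817

tr B = 1 and det B = −6, so the characteristic polynomial is λ² − (1)λ + (−6) with roots −2 and 3.
Eigenvectors give P = [[−1, −2], [1, 1]] with P⁻¹ = [[1, 2], [−1, −1]], and B = P·diag(−2, 3)·P⁻¹.
Then B⁸ = P·diag(256, 6561)·P⁻¹ = [[−256, −13122], [256, 6561]] · [[1, 2], [−1, −1]] = [[12866, 12610], [−6305, −6049]].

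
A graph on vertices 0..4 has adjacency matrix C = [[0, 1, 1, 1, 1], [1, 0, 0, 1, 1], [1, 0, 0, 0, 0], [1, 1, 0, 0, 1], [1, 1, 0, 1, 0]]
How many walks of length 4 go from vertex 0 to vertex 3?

The number of length-4 walks from vertex 0 to vertex 3 is entry (0,3) of C^4, where C is the adjacency matrix.
C^2 = [[4, 2, 0, 2, 2], [2, 3, 1, 2, 2], [0, 1, 1, 1, 1], [2, 2, 1, 3, 2], [2, 2, 1, 2, 3]]
C^3 = [[6, 8, 4, 8, 8], [8, 6, 2, 7, 7], [4, 2, 0, 2, 2], [8, 7, 2, 6, 7], [8, 7, 2, 7, 6]]
C^4 = [[28, 22, 6, 22, 22], [22, 22, 8, 21, 21], [6, 8, 4, 8, 8], [22, 21, 8, 22, 21], [22, 21, 8, 21, 22]]

22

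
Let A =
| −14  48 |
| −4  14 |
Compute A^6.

tr A = 0 and det A = −4, so the characteristic polynomial is λ² − (0)λ + (−4) with roots 2 and −2.
Eigenvectors give P = [[3, 4], [1, 1]] with P⁻¹ = [[−1, 4], [1, −3]], and A = P·diag(2, −2)·P⁻¹.
Then A^6 = P·diag(64, 64)·P⁻¹ = [[192, 256], [64, 64]] · [[−1, 4], [1, −3]] = [[64, 0], [0, 64]].

[[64, 0], [0, 64]]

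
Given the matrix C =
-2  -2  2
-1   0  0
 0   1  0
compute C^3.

C^2 = [[6, 6, -4], [2, 2, -2], [-1, 0, 0]]
C^3 = [[-18, -16, 12], [-6, -6, 4], [2, 2, -2]]

[[-18, -16, 12], [-6, -6, 4], [2, 2, -2]]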